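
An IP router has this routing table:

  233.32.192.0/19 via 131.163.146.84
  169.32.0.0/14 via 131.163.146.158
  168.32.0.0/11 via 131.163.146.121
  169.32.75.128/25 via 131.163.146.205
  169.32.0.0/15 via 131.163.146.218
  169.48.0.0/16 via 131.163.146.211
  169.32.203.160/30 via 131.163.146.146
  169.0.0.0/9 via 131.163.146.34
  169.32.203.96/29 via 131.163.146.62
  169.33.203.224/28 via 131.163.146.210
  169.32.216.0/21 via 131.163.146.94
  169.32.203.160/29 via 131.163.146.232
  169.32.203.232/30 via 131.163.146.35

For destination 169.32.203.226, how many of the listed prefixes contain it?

3

Prefixes containing 169.32.203.226:
  169.0.0.0/9 (169.0.0.0 - 169.127.255.255)
  169.32.0.0/14 (169.32.0.0 - 169.35.255.255)
  169.32.0.0/15 (169.32.0.0 - 169.33.255.255)
Total matching entries: 3.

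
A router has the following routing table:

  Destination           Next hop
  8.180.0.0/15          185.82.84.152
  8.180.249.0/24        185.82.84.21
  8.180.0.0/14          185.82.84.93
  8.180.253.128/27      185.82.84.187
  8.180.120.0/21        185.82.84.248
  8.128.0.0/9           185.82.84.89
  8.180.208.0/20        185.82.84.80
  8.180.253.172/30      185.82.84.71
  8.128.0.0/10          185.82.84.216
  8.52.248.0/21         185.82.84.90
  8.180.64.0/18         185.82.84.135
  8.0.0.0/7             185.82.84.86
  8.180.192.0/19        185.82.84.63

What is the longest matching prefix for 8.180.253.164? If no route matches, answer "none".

8.180.0.0/15

Entries matching 8.180.253.164:
  8.0.0.0/7 (8.0.0.0 - 9.255.255.255)
  8.128.0.0/9 (8.128.0.0 - 8.255.255.255)
  8.128.0.0/10 (8.128.0.0 - 8.191.255.255)
  8.180.0.0/14 (8.180.0.0 - 8.183.255.255)
  8.180.0.0/15 (8.180.0.0 - 8.181.255.255)
Most specific is 8.180.0.0/15.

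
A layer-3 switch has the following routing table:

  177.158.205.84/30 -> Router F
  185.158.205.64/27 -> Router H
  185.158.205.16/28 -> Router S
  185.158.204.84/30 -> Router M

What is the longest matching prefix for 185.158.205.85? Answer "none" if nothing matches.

Entries matching 185.158.205.85:
  185.158.205.64/27 (185.158.205.64 - 185.158.205.95)
Most specific is 185.158.205.64/27.

185.158.205.64/27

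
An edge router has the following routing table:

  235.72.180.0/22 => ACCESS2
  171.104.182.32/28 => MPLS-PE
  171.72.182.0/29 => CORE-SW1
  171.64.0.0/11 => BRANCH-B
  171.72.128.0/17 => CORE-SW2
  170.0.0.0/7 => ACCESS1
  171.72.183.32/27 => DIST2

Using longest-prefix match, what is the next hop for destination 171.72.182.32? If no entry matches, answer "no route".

CORE-SW2

Routes whose prefix contains 171.72.182.32:
  170.0.0.0/7 (170.0.0.0 - 171.255.255.255) -> ACCESS1
  171.64.0.0/11 (171.64.0.0 - 171.95.255.255) -> BRANCH-B
  171.72.128.0/17 (171.72.128.0 - 171.72.255.255) -> CORE-SW2
More-specific entries that do NOT match:
  171.72.182.0/29 (171.72.182.0 - 171.72.182.7) does not contain 171.72.182.32
  171.104.182.32/28 (171.104.182.32 - 171.104.182.47) does not contain 171.72.182.32
  171.72.183.32/27 (171.72.183.32 - 171.72.183.63) does not contain 171.72.182.32
  235.72.180.0/22 (235.72.180.0 - 235.72.183.255) does not contain 171.72.182.32
Longest matching prefix is /17 -> next hop CORE-SW2.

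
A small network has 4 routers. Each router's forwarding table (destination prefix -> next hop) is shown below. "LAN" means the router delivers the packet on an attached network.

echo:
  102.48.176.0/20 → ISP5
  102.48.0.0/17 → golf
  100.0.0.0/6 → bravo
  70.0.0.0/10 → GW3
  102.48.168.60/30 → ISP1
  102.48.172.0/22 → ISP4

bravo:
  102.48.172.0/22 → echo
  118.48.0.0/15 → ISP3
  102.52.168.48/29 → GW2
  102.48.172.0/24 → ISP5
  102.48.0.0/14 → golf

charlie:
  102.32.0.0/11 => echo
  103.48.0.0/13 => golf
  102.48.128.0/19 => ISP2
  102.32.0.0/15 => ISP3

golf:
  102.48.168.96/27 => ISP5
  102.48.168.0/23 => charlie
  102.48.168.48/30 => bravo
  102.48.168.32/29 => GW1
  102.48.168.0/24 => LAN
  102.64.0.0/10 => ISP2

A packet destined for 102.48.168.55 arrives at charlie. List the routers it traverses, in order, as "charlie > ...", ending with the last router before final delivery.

charlie > echo > bravo > golf

At charlie: longest match for 102.48.168.55 is 102.32.0.0/11 -> echo
At echo: longest match for 102.48.168.55 is 100.0.0.0/6 -> bravo
At bravo: longest match for 102.48.168.55 is 102.48.0.0/14 -> golf
At golf: longest match for 102.48.168.55 is 102.48.168.0/24 -> LAN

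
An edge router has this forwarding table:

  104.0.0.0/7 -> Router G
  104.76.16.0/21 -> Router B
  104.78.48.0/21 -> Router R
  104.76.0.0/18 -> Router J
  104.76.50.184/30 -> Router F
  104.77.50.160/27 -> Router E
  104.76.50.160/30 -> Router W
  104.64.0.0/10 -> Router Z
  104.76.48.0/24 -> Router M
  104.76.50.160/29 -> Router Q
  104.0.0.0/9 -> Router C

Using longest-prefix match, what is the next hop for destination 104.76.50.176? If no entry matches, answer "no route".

Router J

Routes whose prefix contains 104.76.50.176:
  104.0.0.0/7 (104.0.0.0 - 105.255.255.255) -> Router G
  104.0.0.0/9 (104.0.0.0 - 104.127.255.255) -> Router C
  104.64.0.0/10 (104.64.0.0 - 104.127.255.255) -> Router Z
  104.76.0.0/18 (104.76.0.0 - 104.76.63.255) -> Router J
More-specific entries that do NOT match:
  104.76.50.184/30 (104.76.50.184 - 104.76.50.187) does not contain 104.76.50.176
  104.76.50.160/30 (104.76.50.160 - 104.76.50.163) does not contain 104.76.50.176
  104.76.50.160/29 (104.76.50.160 - 104.76.50.167) does not contain 104.76.50.176
  104.77.50.160/27 (104.77.50.160 - 104.77.50.191) does not contain 104.76.50.176
  104.76.48.0/24 (104.76.48.0 - 104.76.48.255) does not contain 104.76.50.176
  104.76.16.0/21 (104.76.16.0 - 104.76.23.255) does not contain 104.76.50.176
  104.78.48.0/21 (104.78.48.0 - 104.78.55.255) does not contain 104.76.50.176
Longest matching prefix is /18 -> next hop Router J.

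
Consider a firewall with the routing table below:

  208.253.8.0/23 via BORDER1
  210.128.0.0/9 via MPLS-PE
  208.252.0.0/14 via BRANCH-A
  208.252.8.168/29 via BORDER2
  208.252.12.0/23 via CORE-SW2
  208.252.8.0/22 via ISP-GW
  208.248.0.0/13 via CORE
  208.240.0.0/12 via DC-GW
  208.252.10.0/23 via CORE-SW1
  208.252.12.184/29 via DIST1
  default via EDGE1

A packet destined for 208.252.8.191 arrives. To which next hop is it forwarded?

ISP-GW

Routes whose prefix contains 208.252.8.191:
  0.0.0.0/0 (default, matches everything) -> EDGE1
  208.240.0.0/12 (208.240.0.0 - 208.255.255.255) -> DC-GW
  208.248.0.0/13 (208.248.0.0 - 208.255.255.255) -> CORE
  208.252.0.0/14 (208.252.0.0 - 208.255.255.255) -> BRANCH-A
  208.252.8.0/22 (208.252.8.0 - 208.252.11.255) -> ISP-GW
More-specific entries that do NOT match:
  208.252.8.168/29 (208.252.8.168 - 208.252.8.175) does not contain 208.252.8.191
  208.252.12.184/29 (208.252.12.184 - 208.252.12.191) does not contain 208.252.8.191
  208.253.8.0/23 (208.253.8.0 - 208.253.9.255) does not contain 208.252.8.191
  208.252.12.0/23 (208.252.12.0 - 208.252.13.255) does not contain 208.252.8.191
  208.252.10.0/23 (208.252.10.0 - 208.252.11.255) does not contain 208.252.8.191
Longest matching prefix is /22 -> next hop ISP-GW.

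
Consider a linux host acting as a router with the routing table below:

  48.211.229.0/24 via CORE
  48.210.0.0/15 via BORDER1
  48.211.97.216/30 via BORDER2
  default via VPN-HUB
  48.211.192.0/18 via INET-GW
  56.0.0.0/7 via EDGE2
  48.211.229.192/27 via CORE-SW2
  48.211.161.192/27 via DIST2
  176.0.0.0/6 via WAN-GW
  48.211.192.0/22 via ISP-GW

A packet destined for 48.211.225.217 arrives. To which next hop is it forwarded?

Routes whose prefix contains 48.211.225.217:
  0.0.0.0/0 (default, matches everything) -> VPN-HUB
  48.210.0.0/15 (48.210.0.0 - 48.211.255.255) -> BORDER1
  48.211.192.0/18 (48.211.192.0 - 48.211.255.255) -> INET-GW
More-specific entries that do NOT match:
  48.211.97.216/30 (48.211.97.216 - 48.211.97.219) does not contain 48.211.225.217
  48.211.229.192/27 (48.211.229.192 - 48.211.229.223) does not contain 48.211.225.217
  48.211.161.192/27 (48.211.161.192 - 48.211.161.223) does not contain 48.211.225.217
  48.211.229.0/24 (48.211.229.0 - 48.211.229.255) does not contain 48.211.225.217
  48.211.192.0/22 (48.211.192.0 - 48.211.195.255) does not contain 48.211.225.217
Longest matching prefix is /18 -> next hop INET-GW.

INET-GW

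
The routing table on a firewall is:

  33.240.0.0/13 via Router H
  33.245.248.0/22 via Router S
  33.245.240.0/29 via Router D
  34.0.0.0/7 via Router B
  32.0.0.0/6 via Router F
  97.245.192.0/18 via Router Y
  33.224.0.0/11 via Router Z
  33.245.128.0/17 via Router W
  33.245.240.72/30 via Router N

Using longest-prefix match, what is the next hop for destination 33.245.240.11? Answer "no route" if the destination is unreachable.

Routes whose prefix contains 33.245.240.11:
  32.0.0.0/6 (32.0.0.0 - 35.255.255.255) -> Router F
  33.224.0.0/11 (33.224.0.0 - 33.255.255.255) -> Router Z
  33.240.0.0/13 (33.240.0.0 - 33.247.255.255) -> Router H
  33.245.128.0/17 (33.245.128.0 - 33.245.255.255) -> Router W
More-specific entries that do NOT match:
  33.245.240.72/30 (33.245.240.72 - 33.245.240.75) does not contain 33.245.240.11
  33.245.240.0/29 (33.245.240.0 - 33.245.240.7) does not contain 33.245.240.11
  33.245.248.0/22 (33.245.248.0 - 33.245.251.255) does not contain 33.245.240.11
  97.245.192.0/18 (97.245.192.0 - 97.245.255.255) does not contain 33.245.240.11
Longest matching prefix is /17 -> next hop Router W.

Router W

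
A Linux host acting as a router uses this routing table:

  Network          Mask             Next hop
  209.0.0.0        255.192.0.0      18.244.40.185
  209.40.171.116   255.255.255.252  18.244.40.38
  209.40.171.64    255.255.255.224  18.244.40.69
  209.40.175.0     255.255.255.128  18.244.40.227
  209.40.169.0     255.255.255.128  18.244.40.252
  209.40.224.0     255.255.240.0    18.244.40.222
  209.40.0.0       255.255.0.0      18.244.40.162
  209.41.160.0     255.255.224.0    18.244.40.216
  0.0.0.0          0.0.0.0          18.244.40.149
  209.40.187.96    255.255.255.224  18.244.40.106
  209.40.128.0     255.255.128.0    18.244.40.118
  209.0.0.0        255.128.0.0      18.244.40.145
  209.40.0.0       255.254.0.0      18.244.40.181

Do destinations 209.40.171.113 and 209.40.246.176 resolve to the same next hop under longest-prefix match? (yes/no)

209.40.171.113: longest match 209.40.128.0/17 -> 18.244.40.118
209.40.246.176: longest match 209.40.128.0/17 -> 18.244.40.118

yes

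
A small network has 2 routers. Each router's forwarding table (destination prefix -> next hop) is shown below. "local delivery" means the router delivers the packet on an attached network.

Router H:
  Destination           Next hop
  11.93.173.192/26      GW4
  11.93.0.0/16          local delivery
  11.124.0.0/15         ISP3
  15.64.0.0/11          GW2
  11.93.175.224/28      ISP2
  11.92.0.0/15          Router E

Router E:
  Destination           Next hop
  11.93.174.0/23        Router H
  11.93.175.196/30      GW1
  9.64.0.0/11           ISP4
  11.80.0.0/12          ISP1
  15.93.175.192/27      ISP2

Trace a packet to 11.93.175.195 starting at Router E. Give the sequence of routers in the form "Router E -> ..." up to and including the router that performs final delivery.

Router E -> Router H

At Router E: longest match for 11.93.175.195 is 11.93.174.0/23 -> Router H
At Router H: longest match for 11.93.175.195 is 11.93.0.0/16 -> local delivery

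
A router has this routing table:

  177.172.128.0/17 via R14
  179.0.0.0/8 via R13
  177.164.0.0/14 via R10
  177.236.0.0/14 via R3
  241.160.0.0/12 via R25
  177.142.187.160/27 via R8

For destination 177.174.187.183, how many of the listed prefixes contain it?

0

No listed prefix contains 177.174.187.183.
Total matching entries: 0.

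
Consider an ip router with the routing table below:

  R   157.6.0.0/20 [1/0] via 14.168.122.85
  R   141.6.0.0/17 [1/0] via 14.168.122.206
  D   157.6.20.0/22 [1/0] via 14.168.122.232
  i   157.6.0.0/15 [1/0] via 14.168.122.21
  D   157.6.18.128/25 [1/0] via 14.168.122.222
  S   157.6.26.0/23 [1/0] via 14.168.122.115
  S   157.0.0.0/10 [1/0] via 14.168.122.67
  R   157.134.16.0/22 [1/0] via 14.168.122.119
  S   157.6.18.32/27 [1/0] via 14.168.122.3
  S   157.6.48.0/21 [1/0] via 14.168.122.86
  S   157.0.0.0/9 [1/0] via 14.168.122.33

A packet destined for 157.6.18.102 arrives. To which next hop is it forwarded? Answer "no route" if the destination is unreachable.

14.168.122.21

Routes whose prefix contains 157.6.18.102:
  157.0.0.0/9 (157.0.0.0 - 157.127.255.255) -> 14.168.122.33
  157.0.0.0/10 (157.0.0.0 - 157.63.255.255) -> 14.168.122.67
  157.6.0.0/15 (157.6.0.0 - 157.7.255.255) -> 14.168.122.21
More-specific entries that do NOT match:
  157.6.18.32/27 (157.6.18.32 - 157.6.18.63) does not contain 157.6.18.102
  157.6.18.128/25 (157.6.18.128 - 157.6.18.255) does not contain 157.6.18.102
  157.6.26.0/23 (157.6.26.0 - 157.6.27.255) does not contain 157.6.18.102
  157.6.20.0/22 (157.6.20.0 - 157.6.23.255) does not contain 157.6.18.102
  157.134.16.0/22 (157.134.16.0 - 157.134.19.255) does not contain 157.6.18.102
  157.6.48.0/21 (157.6.48.0 - 157.6.55.255) does not contain 157.6.18.102
  157.6.0.0/20 (157.6.0.0 - 157.6.15.255) does not contain 157.6.18.102
  141.6.0.0/17 (141.6.0.0 - 141.6.127.255) does not contain 157.6.18.102
Longest matching prefix is /15 -> next hop 14.168.122.21.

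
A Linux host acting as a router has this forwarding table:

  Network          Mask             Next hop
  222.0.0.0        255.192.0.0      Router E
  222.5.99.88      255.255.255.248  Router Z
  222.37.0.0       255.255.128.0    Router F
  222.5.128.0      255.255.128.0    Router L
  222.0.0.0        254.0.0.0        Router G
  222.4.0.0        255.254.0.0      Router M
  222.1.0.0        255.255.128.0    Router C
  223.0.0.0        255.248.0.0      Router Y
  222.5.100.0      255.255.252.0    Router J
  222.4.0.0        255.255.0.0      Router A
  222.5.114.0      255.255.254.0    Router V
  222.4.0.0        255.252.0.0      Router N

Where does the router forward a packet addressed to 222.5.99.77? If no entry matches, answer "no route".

Routes whose prefix contains 222.5.99.77:
  222.0.0.0/7 (222.0.0.0 - 223.255.255.255) -> Router G
  222.0.0.0/10 (222.0.0.0 - 222.63.255.255) -> Router E
  222.4.0.0/14 (222.4.0.0 - 222.7.255.255) -> Router N
  222.4.0.0/15 (222.4.0.0 - 222.5.255.255) -> Router M
More-specific entries that do NOT match:
  222.5.99.88/29 (222.5.99.88 - 222.5.99.95) does not contain 222.5.99.77
  222.5.114.0/23 (222.5.114.0 - 222.5.115.255) does not contain 222.5.99.77
  222.5.100.0/22 (222.5.100.0 - 222.5.103.255) does not contain 222.5.99.77
  222.37.0.0/17 (222.37.0.0 - 222.37.127.255) does not contain 222.5.99.77
  222.5.128.0/17 (222.5.128.0 - 222.5.255.255) does not contain 222.5.99.77
  222.1.0.0/17 (222.1.0.0 - 222.1.127.255) does not contain 222.5.99.77
  222.4.0.0/16 (222.4.0.0 - 222.4.255.255) does not contain 222.5.99.77
Longest matching prefix is /15 -> next hop Router M.

Router M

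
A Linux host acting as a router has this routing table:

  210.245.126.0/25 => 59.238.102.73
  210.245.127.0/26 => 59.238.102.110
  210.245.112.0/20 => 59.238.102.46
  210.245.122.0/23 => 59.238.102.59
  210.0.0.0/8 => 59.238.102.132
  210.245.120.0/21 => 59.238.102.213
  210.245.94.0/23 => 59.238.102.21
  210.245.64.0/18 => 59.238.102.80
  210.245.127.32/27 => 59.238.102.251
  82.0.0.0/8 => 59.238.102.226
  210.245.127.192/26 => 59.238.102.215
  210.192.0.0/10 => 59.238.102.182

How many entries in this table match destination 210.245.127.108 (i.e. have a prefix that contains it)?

Prefixes containing 210.245.127.108:
  210.0.0.0/8 (210.0.0.0 - 210.255.255.255)
  210.192.0.0/10 (210.192.0.0 - 210.255.255.255)
  210.245.64.0/18 (210.245.64.0 - 210.245.127.255)
  210.245.112.0/20 (210.245.112.0 - 210.245.127.255)
  210.245.120.0/21 (210.245.120.0 - 210.245.127.255)
Total matching entries: 5.

5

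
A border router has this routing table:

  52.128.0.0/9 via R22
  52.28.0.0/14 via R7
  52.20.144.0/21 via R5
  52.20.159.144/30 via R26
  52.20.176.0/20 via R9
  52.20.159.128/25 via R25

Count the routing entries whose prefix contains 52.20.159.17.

No listed prefix contains 52.20.159.17.
Total matching entries: 0.

0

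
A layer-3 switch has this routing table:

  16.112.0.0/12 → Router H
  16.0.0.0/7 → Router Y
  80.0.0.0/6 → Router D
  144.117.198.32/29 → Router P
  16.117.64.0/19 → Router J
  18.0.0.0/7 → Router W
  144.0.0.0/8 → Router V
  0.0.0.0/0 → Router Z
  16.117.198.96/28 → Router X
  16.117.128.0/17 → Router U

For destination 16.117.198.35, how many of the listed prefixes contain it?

Prefixes containing 16.117.198.35:
  0.0.0.0/0 (default, matches everything)
  16.0.0.0/7 (16.0.0.0 - 17.255.255.255)
  16.112.0.0/12 (16.112.0.0 - 16.127.255.255)
  16.117.128.0/17 (16.117.128.0 - 16.117.255.255)
Total matching entries: 4.

4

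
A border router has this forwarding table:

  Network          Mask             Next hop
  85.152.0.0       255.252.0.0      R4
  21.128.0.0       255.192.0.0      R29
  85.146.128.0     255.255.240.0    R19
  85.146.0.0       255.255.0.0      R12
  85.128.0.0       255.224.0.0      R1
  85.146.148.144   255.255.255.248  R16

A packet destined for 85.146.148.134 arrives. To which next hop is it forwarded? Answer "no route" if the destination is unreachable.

R12

Routes whose prefix contains 85.146.148.134:
  85.128.0.0/11 (85.128.0.0 - 85.159.255.255) -> R1
  85.146.0.0/16 (85.146.0.0 - 85.146.255.255) -> R12
More-specific entries that do NOT match:
  85.146.148.144/29 (85.146.148.144 - 85.146.148.151) does not contain 85.146.148.134
  85.146.128.0/20 (85.146.128.0 - 85.146.143.255) does not contain 85.146.148.134
Longest matching prefix is /16 -> next hop R12.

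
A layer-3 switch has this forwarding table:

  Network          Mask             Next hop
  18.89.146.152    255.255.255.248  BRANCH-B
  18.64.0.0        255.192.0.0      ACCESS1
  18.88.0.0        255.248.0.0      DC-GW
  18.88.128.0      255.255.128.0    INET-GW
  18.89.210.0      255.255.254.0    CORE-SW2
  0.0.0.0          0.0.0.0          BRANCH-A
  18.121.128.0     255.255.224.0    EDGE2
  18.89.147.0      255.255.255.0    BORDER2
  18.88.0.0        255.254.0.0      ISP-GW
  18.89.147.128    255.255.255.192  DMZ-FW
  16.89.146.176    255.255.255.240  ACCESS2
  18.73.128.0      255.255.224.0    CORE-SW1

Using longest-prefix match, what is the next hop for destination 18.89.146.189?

ISP-GW

Routes whose prefix contains 18.89.146.189:
  0.0.0.0/0 (default, matches everything) -> BRANCH-A
  18.64.0.0/10 (18.64.0.0 - 18.127.255.255) -> ACCESS1
  18.88.0.0/13 (18.88.0.0 - 18.95.255.255) -> DC-GW
  18.88.0.0/15 (18.88.0.0 - 18.89.255.255) -> ISP-GW
More-specific entries that do NOT match:
  18.89.146.152/29 (18.89.146.152 - 18.89.146.159) does not contain 18.89.146.189
  16.89.146.176/28 (16.89.146.176 - 16.89.146.191) does not contain 18.89.146.189
  18.89.147.128/26 (18.89.147.128 - 18.89.147.191) does not contain 18.89.146.189
  18.89.147.0/24 (18.89.147.0 - 18.89.147.255) does not contain 18.89.146.189
  18.89.210.0/23 (18.89.210.0 - 18.89.211.255) does not contain 18.89.146.189
  18.121.128.0/19 (18.121.128.0 - 18.121.159.255) does not contain 18.89.146.189
  18.73.128.0/19 (18.73.128.0 - 18.73.159.255) does not contain 18.89.146.189
  18.88.128.0/17 (18.88.128.0 - 18.88.255.255) does not contain 18.89.146.189
Longest matching prefix is /15 -> next hop ISP-GW.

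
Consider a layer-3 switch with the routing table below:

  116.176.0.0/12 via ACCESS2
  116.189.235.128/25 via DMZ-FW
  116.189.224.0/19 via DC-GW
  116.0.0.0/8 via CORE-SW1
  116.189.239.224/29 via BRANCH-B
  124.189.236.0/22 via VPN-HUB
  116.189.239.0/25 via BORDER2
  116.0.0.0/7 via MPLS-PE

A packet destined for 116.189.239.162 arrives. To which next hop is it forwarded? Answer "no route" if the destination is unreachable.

Routes whose prefix contains 116.189.239.162:
  116.0.0.0/7 (116.0.0.0 - 117.255.255.255) -> MPLS-PE
  116.0.0.0/8 (116.0.0.0 - 116.255.255.255) -> CORE-SW1
  116.176.0.0/12 (116.176.0.0 - 116.191.255.255) -> ACCESS2
  116.189.224.0/19 (116.189.224.0 - 116.189.255.255) -> DC-GW
More-specific entries that do NOT match:
  116.189.239.224/29 (116.189.239.224 - 116.189.239.231) does not contain 116.189.239.162
  116.189.235.128/25 (116.189.235.128 - 116.189.235.255) does not contain 116.189.239.162
  116.189.239.0/25 (116.189.239.0 - 116.189.239.127) does not contain 116.189.239.162
  124.189.236.0/22 (124.189.236.0 - 124.189.239.255) does not contain 116.189.239.162
Longest matching prefix is /19 -> next hop DC-GW.

DC-GW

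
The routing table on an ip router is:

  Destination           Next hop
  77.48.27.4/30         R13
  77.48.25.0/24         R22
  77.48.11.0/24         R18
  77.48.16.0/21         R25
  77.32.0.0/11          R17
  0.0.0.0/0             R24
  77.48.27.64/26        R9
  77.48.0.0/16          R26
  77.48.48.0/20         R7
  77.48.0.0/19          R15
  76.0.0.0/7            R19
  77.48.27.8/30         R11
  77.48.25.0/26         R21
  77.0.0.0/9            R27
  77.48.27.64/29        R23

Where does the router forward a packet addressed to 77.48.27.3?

R15

Routes whose prefix contains 77.48.27.3:
  0.0.0.0/0 (default, matches everything) -> R24
  76.0.0.0/7 (76.0.0.0 - 77.255.255.255) -> R19
  77.0.0.0/9 (77.0.0.0 - 77.127.255.255) -> R27
  77.32.0.0/11 (77.32.0.0 - 77.63.255.255) -> R17
  77.48.0.0/16 (77.48.0.0 - 77.48.255.255) -> R26
  77.48.0.0/19 (77.48.0.0 - 77.48.31.255) -> R15
More-specific entries that do NOT match:
  77.48.27.4/30 (77.48.27.4 - 77.48.27.7) does not contain 77.48.27.3
  77.48.27.8/30 (77.48.27.8 - 77.48.27.11) does not contain 77.48.27.3
  77.48.27.64/29 (77.48.27.64 - 77.48.27.71) does not contain 77.48.27.3
  77.48.27.64/26 (77.48.27.64 - 77.48.27.127) does not contain 77.48.27.3
  77.48.25.0/26 (77.48.25.0 - 77.48.25.63) does not contain 77.48.27.3
  77.48.25.0/24 (77.48.25.0 - 77.48.25.255) does not contain 77.48.27.3
  77.48.11.0/24 (77.48.11.0 - 77.48.11.255) does not contain 77.48.27.3
  77.48.16.0/21 (77.48.16.0 - 77.48.23.255) does not contain 77.48.27.3
  77.48.48.0/20 (77.48.48.0 - 77.48.63.255) does not contain 77.48.27.3
Longest matching prefix is /19 -> next hop R15.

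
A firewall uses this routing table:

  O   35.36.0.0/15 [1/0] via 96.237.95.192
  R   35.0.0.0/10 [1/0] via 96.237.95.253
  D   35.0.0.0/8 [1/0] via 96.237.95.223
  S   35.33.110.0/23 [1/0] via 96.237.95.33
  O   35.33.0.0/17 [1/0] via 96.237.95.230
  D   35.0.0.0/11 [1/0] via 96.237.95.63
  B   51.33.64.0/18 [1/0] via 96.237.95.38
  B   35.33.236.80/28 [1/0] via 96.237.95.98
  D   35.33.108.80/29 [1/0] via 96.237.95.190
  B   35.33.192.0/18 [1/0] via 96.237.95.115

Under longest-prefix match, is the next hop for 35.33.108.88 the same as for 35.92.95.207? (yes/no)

35.33.108.88: longest match 35.33.0.0/17 -> 96.237.95.230
35.92.95.207: longest match 35.0.0.0/8 -> 96.237.95.223

no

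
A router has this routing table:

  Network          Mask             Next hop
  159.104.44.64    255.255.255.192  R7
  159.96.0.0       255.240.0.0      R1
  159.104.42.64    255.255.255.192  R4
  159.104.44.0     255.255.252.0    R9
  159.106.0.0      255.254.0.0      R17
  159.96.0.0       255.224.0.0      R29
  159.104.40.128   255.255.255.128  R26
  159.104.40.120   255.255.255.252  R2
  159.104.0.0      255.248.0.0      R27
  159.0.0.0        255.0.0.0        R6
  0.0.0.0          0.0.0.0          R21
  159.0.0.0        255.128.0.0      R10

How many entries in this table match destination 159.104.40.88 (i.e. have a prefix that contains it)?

Prefixes containing 159.104.40.88:
  0.0.0.0/0 (default, matches everything)
  159.0.0.0/8 (159.0.0.0 - 159.255.255.255)
  159.0.0.0/9 (159.0.0.0 - 159.127.255.255)
  159.96.0.0/11 (159.96.0.0 - 159.127.255.255)
  159.96.0.0/12 (159.96.0.0 - 159.111.255.255)
  159.104.0.0/13 (159.104.0.0 - 159.111.255.255)
Total matching entries: 6.

6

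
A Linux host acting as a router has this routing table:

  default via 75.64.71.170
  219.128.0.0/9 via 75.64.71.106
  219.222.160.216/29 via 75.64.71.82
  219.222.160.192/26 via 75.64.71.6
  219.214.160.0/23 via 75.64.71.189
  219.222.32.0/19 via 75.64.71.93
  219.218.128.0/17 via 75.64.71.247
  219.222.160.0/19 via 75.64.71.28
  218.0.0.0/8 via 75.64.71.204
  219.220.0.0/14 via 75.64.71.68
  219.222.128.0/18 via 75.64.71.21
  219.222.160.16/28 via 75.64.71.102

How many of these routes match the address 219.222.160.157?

5

Prefixes containing 219.222.160.157:
  0.0.0.0/0 (default, matches everything)
  219.128.0.0/9 (219.128.0.0 - 219.255.255.255)
  219.220.0.0/14 (219.220.0.0 - 219.223.255.255)
  219.222.128.0/18 (219.222.128.0 - 219.222.191.255)
  219.222.160.0/19 (219.222.160.0 - 219.222.191.255)
Total matching entries: 5.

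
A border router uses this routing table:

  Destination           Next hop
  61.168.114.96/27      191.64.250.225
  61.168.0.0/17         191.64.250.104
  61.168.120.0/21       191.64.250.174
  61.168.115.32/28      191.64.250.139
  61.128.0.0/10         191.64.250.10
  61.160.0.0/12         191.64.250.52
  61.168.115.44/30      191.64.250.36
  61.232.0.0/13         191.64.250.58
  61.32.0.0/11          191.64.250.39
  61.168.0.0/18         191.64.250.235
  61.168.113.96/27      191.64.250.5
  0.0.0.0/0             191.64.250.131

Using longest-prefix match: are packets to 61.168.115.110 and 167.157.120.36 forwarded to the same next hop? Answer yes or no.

61.168.115.110: longest match 61.168.0.0/17 -> 191.64.250.104
167.157.120.36: longest match 0.0.0.0/0 -> 191.64.250.131

no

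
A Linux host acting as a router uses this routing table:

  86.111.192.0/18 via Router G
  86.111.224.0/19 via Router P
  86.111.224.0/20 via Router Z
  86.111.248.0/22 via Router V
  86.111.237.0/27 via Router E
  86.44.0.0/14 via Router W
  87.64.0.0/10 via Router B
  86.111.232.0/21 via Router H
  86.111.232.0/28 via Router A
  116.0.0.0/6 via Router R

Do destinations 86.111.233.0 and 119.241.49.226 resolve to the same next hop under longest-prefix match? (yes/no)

no

86.111.233.0: longest match 86.111.232.0/21 -> Router H
119.241.49.226: longest match 116.0.0.0/6 -> Router R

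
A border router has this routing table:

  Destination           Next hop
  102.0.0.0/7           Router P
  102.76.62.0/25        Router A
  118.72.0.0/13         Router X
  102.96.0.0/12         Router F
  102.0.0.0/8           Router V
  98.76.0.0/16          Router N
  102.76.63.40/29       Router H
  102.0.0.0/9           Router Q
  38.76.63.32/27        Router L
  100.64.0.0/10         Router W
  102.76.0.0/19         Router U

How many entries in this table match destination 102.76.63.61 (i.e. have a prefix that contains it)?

Prefixes containing 102.76.63.61:
  102.0.0.0/7 (102.0.0.0 - 103.255.255.255)
  102.0.0.0/8 (102.0.0.0 - 102.255.255.255)
  102.0.0.0/9 (102.0.0.0 - 102.127.255.255)
Total matching entries: 3.

3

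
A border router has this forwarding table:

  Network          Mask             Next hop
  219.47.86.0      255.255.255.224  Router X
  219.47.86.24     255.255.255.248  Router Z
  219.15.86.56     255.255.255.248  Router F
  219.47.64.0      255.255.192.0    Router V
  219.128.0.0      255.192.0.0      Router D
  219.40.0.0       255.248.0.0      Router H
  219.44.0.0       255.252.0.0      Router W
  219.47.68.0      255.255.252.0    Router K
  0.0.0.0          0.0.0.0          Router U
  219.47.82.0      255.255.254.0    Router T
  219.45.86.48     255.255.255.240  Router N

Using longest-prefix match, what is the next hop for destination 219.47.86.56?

Routes whose prefix contains 219.47.86.56:
  0.0.0.0/0 (default, matches everything) -> Router U
  219.40.0.0/13 (219.40.0.0 - 219.47.255.255) -> Router H
  219.44.0.0/14 (219.44.0.0 - 219.47.255.255) -> Router W
  219.47.64.0/18 (219.47.64.0 - 219.47.127.255) -> Router V
More-specific entries that do NOT match:
  219.47.86.24/29 (219.47.86.24 - 219.47.86.31) does not contain 219.47.86.56
  219.15.86.56/29 (219.15.86.56 - 219.15.86.63) does not contain 219.47.86.56
  219.45.86.48/28 (219.45.86.48 - 219.45.86.63) does not contain 219.47.86.56
  219.47.86.0/27 (219.47.86.0 - 219.47.86.31) does not contain 219.47.86.56
  219.47.82.0/23 (219.47.82.0 - 219.47.83.255) does not contain 219.47.86.56
  219.47.68.0/22 (219.47.68.0 - 219.47.71.255) does not contain 219.47.86.56
Longest matching prefix is /18 -> next hop Router V.

Router V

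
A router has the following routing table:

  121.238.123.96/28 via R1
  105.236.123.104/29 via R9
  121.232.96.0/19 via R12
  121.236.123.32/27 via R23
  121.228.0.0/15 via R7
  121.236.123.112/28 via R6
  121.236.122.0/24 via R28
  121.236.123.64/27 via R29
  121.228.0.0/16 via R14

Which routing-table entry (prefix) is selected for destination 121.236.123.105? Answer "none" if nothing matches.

none

121.236.123.105 is outside every listed prefix and there is no default route.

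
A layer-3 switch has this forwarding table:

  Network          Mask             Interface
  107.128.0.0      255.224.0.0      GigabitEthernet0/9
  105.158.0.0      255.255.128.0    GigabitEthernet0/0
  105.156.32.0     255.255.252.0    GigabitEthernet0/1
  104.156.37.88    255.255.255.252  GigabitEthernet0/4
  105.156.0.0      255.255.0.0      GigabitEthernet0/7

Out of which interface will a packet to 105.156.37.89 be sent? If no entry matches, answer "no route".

Routes whose prefix contains 105.156.37.89:
  105.156.0.0/16 (105.156.0.0 - 105.156.255.255) -> GigabitEthernet0/7
More-specific entries that do NOT match:
  104.156.37.88/30 (104.156.37.88 - 104.156.37.91) does not contain 105.156.37.89
  105.156.32.0/22 (105.156.32.0 - 105.156.35.255) does not contain 105.156.37.89
  105.158.0.0/17 (105.158.0.0 - 105.158.127.255) does not contain 105.156.37.89
Longest matching prefix is /16 -> interface GigabitEthernet0/7.

GigabitEthernet0/7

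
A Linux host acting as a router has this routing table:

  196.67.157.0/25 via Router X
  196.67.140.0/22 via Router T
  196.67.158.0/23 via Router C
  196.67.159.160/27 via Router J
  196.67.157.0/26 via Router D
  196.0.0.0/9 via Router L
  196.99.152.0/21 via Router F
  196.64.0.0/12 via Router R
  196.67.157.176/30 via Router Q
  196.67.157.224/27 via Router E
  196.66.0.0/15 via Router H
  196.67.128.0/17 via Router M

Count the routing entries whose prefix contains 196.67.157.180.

4

Prefixes containing 196.67.157.180:
  196.0.0.0/9 (196.0.0.0 - 196.127.255.255)
  196.64.0.0/12 (196.64.0.0 - 196.79.255.255)
  196.66.0.0/15 (196.66.0.0 - 196.67.255.255)
  196.67.128.0/17 (196.67.128.0 - 196.67.255.255)
Total matching entries: 4.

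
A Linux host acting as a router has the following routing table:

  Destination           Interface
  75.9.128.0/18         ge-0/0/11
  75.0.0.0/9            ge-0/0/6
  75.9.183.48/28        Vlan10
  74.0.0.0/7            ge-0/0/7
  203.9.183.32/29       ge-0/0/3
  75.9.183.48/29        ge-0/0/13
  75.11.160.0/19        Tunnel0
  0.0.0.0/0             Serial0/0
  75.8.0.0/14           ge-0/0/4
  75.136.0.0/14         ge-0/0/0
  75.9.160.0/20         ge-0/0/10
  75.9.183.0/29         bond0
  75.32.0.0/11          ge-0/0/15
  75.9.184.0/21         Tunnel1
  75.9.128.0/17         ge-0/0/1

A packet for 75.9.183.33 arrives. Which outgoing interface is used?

ge-0/0/11

Routes whose prefix contains 75.9.183.33:
  0.0.0.0/0 (default, matches everything) -> Serial0/0
  74.0.0.0/7 (74.0.0.0 - 75.255.255.255) -> ge-0/0/7
  75.0.0.0/9 (75.0.0.0 - 75.127.255.255) -> ge-0/0/6
  75.8.0.0/14 (75.8.0.0 - 75.11.255.255) -> ge-0/0/4
  75.9.128.0/17 (75.9.128.0 - 75.9.255.255) -> ge-0/0/1
  75.9.128.0/18 (75.9.128.0 - 75.9.191.255) -> ge-0/0/11
More-specific entries that do NOT match:
  203.9.183.32/29 (203.9.183.32 - 203.9.183.39) does not contain 75.9.183.33
  75.9.183.48/29 (75.9.183.48 - 75.9.183.55) does not contain 75.9.183.33
  75.9.183.0/29 (75.9.183.0 - 75.9.183.7) does not contain 75.9.183.33
  75.9.183.48/28 (75.9.183.48 - 75.9.183.63) does not contain 75.9.183.33
  75.9.184.0/21 (75.9.184.0 - 75.9.191.255) does not contain 75.9.183.33
  75.9.160.0/20 (75.9.160.0 - 75.9.175.255) does not contain 75.9.183.33
  75.11.160.0/19 (75.11.160.0 - 75.11.191.255) does not contain 75.9.183.33
Longest matching prefix is /18 -> interface ge-0/0/11.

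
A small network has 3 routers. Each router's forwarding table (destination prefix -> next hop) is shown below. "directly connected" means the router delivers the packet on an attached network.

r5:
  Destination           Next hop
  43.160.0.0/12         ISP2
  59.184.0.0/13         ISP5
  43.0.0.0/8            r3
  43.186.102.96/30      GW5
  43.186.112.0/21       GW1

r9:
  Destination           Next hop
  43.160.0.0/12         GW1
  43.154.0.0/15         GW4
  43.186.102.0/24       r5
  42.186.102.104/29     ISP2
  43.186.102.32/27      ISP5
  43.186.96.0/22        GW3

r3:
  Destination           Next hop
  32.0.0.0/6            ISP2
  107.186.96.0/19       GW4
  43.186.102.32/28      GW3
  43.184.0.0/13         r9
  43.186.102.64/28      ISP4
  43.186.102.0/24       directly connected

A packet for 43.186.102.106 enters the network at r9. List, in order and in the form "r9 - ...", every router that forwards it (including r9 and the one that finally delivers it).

r9 - r5 - r3

At r9: longest match for 43.186.102.106 is 43.186.102.0/24 -> r5
At r5: longest match for 43.186.102.106 is 43.0.0.0/8 -> r3
At r3: longest match for 43.186.102.106 is 43.186.102.0/24 -> directly connected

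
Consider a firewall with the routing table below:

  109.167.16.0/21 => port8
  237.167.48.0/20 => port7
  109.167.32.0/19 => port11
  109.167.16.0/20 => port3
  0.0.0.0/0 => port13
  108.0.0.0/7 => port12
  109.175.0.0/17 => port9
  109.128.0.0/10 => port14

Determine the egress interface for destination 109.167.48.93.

Routes whose prefix contains 109.167.48.93:
  0.0.0.0/0 (default, matches everything) -> port13
  108.0.0.0/7 (108.0.0.0 - 109.255.255.255) -> port12
  109.128.0.0/10 (109.128.0.0 - 109.191.255.255) -> port14
  109.167.32.0/19 (109.167.32.0 - 109.167.63.255) -> port11
More-specific entries that do NOT match:
  109.167.16.0/21 (109.167.16.0 - 109.167.23.255) does not contain 109.167.48.93
  237.167.48.0/20 (237.167.48.0 - 237.167.63.255) does not contain 109.167.48.93
  109.167.16.0/20 (109.167.16.0 - 109.167.31.255) does not contain 109.167.48.93
Longest matching prefix is /19 -> interface port11.

port11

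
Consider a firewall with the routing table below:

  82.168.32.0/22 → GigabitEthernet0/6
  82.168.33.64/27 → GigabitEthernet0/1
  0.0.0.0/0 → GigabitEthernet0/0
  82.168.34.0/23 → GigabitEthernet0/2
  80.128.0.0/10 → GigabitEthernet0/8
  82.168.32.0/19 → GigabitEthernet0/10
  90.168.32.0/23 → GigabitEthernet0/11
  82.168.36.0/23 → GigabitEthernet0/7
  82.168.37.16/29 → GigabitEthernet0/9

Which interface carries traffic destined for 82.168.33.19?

Routes whose prefix contains 82.168.33.19:
  0.0.0.0/0 (default, matches everything) -> GigabitEthernet0/0
  82.168.32.0/19 (82.168.32.0 - 82.168.63.255) -> GigabitEthernet0/10
  82.168.32.0/22 (82.168.32.0 - 82.168.35.255) -> GigabitEthernet0/6
More-specific entries that do NOT match:
  82.168.37.16/29 (82.168.37.16 - 82.168.37.23) does not contain 82.168.33.19
  82.168.33.64/27 (82.168.33.64 - 82.168.33.95) does not contain 82.168.33.19
  82.168.34.0/23 (82.168.34.0 - 82.168.35.255) does not contain 82.168.33.19
  90.168.32.0/23 (90.168.32.0 - 90.168.33.255) does not contain 82.168.33.19
  82.168.36.0/23 (82.168.36.0 - 82.168.37.255) does not contain 82.168.33.19
Longest matching prefix is /22 -> interface GigabitEthernet0/6.

GigabitEthernet0/6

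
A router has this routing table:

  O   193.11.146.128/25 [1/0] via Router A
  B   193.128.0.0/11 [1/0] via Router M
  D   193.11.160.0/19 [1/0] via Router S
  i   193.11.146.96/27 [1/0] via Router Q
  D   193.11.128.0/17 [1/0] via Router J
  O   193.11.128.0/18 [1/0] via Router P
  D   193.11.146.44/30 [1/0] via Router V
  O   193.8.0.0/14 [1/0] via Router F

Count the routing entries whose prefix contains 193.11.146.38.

3

Prefixes containing 193.11.146.38:
  193.8.0.0/14 (193.8.0.0 - 193.11.255.255)
  193.11.128.0/17 (193.11.128.0 - 193.11.255.255)
  193.11.128.0/18 (193.11.128.0 - 193.11.191.255)
Total matching entries: 3.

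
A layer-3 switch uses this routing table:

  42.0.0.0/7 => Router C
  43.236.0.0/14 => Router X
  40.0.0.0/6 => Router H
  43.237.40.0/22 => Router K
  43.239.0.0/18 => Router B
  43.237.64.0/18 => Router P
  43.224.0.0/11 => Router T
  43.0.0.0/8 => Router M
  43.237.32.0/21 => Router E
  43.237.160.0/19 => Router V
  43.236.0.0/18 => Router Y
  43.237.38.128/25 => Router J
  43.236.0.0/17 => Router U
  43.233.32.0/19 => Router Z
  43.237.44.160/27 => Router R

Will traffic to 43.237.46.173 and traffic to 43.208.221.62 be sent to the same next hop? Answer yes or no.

no

43.237.46.173: longest match 43.236.0.0/14 -> Router X
43.208.221.62: longest match 43.0.0.0/8 -> Router M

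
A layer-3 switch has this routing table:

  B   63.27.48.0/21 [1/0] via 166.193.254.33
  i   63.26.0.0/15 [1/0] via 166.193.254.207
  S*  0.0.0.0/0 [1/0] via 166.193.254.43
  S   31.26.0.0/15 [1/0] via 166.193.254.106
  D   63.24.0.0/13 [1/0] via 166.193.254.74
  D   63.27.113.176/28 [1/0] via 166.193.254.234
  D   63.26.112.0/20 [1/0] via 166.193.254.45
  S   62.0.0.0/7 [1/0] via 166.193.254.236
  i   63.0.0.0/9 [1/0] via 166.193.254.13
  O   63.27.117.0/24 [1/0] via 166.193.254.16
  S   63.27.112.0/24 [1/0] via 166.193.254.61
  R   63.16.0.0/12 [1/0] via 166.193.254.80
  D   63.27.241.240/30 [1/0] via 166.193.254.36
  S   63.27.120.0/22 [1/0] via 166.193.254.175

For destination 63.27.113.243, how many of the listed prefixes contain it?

6

Prefixes containing 63.27.113.243:
  0.0.0.0/0 (default, matches everything)
  62.0.0.0/7 (62.0.0.0 - 63.255.255.255)
  63.0.0.0/9 (63.0.0.0 - 63.127.255.255)
  63.16.0.0/12 (63.16.0.0 - 63.31.255.255)
  63.24.0.0/13 (63.24.0.0 - 63.31.255.255)
  63.26.0.0/15 (63.26.0.0 - 63.27.255.255)
Total matching entries: 6.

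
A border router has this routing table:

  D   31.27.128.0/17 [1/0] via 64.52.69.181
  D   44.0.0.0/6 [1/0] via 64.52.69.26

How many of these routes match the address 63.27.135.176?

No listed prefix contains 63.27.135.176.
Total matching entries: 0.

0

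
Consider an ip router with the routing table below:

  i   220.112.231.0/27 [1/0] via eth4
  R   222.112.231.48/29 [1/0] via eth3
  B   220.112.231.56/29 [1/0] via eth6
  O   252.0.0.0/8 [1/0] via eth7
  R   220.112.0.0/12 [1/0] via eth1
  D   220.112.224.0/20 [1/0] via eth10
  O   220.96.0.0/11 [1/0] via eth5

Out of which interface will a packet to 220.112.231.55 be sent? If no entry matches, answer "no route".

Routes whose prefix contains 220.112.231.55:
  220.96.0.0/11 (220.96.0.0 - 220.127.255.255) -> eth5
  220.112.0.0/12 (220.112.0.0 - 220.127.255.255) -> eth1
  220.112.224.0/20 (220.112.224.0 - 220.112.239.255) -> eth10
More-specific entries that do NOT match:
  222.112.231.48/29 (222.112.231.48 - 222.112.231.55) does not contain 220.112.231.55
  220.112.231.56/29 (220.112.231.56 - 220.112.231.63) does not contain 220.112.231.55
  220.112.231.0/27 (220.112.231.0 - 220.112.231.31) does not contain 220.112.231.55
Longest matching prefix is /20 -> interface eth10.

eth10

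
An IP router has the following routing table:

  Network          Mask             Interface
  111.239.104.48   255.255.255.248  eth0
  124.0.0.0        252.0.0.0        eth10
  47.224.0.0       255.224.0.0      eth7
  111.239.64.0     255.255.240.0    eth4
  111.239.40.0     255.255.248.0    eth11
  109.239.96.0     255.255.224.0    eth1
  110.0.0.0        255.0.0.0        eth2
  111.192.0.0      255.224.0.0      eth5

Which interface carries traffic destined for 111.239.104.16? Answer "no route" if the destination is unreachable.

no route

No entry's prefix contains 111.239.104.16; there is no default route.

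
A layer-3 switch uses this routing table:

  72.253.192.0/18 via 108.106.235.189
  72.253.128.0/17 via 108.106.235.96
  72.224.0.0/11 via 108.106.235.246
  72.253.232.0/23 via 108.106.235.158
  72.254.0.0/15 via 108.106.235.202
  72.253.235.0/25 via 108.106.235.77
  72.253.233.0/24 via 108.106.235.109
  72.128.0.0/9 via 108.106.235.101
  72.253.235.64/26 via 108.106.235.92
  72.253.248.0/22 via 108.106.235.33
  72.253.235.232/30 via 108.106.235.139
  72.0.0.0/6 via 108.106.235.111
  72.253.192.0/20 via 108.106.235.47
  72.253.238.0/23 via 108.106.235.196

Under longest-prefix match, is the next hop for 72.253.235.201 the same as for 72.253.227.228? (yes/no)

72.253.235.201: longest match 72.253.192.0/18 -> 108.106.235.189
72.253.227.228: longest match 72.253.192.0/18 -> 108.106.235.189

yes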